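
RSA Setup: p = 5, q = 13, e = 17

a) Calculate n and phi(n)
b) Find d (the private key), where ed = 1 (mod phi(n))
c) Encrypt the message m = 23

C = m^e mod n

Step 1: n = 5 * 13 = 65.
Step 2: phi(n) = (5-1)(13-1) = 4 * 12 = 48.
Step 3: Find d = 17^(-1) mod 48 = 17.
  Verify: 17 * 17 = 289 = 1 (mod 48).
Step 4: C = 23^17 mod 65 = 43.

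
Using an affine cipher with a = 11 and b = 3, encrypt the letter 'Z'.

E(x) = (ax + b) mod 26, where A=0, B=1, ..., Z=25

Step 1: Convert 'Z' to number: x = 25.
Step 2: E(25) = (11 * 25 + 3) mod 26 = 278 mod 26 = 18.
Step 3: Convert 18 back to letter: S.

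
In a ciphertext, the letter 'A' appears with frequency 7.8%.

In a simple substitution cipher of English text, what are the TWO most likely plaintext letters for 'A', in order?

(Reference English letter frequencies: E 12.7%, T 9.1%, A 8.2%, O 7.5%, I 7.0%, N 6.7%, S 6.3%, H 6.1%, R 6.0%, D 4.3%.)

Step 1: Observed frequency of 'A' is 7.8%.
Step 2: Compute distances to each reference frequency and sort:
  O (7.5%): difference = 0.3% <-- BEST
  A (8.2%): difference = 0.4% <-- RUNNER-UP
  I (7.0%): difference = 0.8%
  N (6.7%): difference = 1.1%
  T (9.1%): difference = 1.3%
Step 3: Most likely is 'O' (7.5%, diff 0.3%); second most likely is 'A' (8.2%, diff 0.4%).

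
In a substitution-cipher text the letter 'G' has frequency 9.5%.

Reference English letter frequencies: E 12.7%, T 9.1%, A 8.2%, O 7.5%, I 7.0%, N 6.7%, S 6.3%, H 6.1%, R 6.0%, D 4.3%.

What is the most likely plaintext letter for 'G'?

Step 1: The observed frequency is 9.5%.
Step 2: Compare with English frequencies:
  E: 12.7% (difference: 3.2%)
  T: 9.1% (difference: 0.4%) <-- closest
  A: 8.2% (difference: 1.3%)
  O: 7.5% (difference: 2.0%)
  I: 7.0% (difference: 2.5%)
  N: 6.7% (difference: 2.8%)
  S: 6.3% (difference: 3.2%)
  H: 6.1% (difference: 3.4%)
  R: 6.0% (difference: 3.5%)
  D: 4.3% (difference: 5.2%)
Step 3: 'G' most likely represents 'T' (frequency 9.1%).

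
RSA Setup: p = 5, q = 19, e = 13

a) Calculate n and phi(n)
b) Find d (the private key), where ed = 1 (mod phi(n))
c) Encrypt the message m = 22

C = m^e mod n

Step 1: n = 5 * 19 = 95.
Step 2: phi(n) = (5-1)(19-1) = 4 * 18 = 72.
Step 3: Find d = 13^(-1) mod 72 = 61.
  Verify: 13 * 61 = 793 = 1 (mod 72).
Step 4: C = 22^13 mod 95 = 52.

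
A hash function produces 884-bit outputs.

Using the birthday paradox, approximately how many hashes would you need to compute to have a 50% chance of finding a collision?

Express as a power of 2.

Step 1: The birthday paradox gives collision probability ~50% after sqrt(2^n) = 2^(n/2) hashes.
Step 2: For 884-bit output: 2^(884/2) = 2^442.
Step 3: Approximately 2^442 hash computations needed.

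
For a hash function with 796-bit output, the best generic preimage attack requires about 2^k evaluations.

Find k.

Step 1: The hash has a 796-bit output.
Step 2: Preimage resistance means: given a digest h(x), it should be infeasible to find any input that hashes to it.
With a 796-bit output there are 2^796 possible digests, so a generic brute-force preimage search costs about 2^796 evaluations.
Step 3: Security level = 796 bits.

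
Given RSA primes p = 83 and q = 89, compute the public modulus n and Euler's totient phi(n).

Step 1: n = p * q = 83 * 89 = 7387.
Step 2: phi(n) = (p-1)(q-1) = 82 * 88 = 7216.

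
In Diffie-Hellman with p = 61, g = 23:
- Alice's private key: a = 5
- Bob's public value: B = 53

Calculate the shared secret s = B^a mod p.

Step 1: s = B^a mod p = 53^5 mod 61.
  53^1 mod 61 = 53
  53^2 mod 61 = (53 * 53) mod 61 = 3
  53^3 mod 61 = (3 * 53) mod 61 = 37
  53^4 mod 61 = (37 * 53) mod 61 = 9
  53^5 mod 61 = (9 * 53) mod 61 = 50
Result: shared secret = 50.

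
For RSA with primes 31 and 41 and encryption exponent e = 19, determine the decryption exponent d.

Step 1: n = 31 * 41 = 1271.
Step 2: phi(n) = 30 * 40 = 1200.
Step 3: Find d such that 19 * d = 1 (mod 1200).
Step 4: d = 19^(-1) mod 1200 = 379.
Verification: 19 * 379 = 7201 = 6 * 1200 + 1.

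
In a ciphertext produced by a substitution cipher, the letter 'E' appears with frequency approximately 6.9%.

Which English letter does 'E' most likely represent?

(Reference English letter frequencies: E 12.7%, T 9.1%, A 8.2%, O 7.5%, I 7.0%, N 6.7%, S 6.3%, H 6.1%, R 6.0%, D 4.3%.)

Step 1: The observed frequency is 6.9%.
Step 2: Compare with English frequencies:
  E: 12.7% (difference: 5.8%)
  T: 9.1% (difference: 2.2%)
  A: 8.2% (difference: 1.3%)
  O: 7.5% (difference: 0.6%)
  I: 7.0% (difference: 0.1%) <-- closest
  N: 6.7% (difference: 0.2%)
  S: 6.3% (difference: 0.6%)
  H: 6.1% (difference: 0.8%)
  R: 6.0% (difference: 0.9%)
  D: 4.3% (difference: 2.6%)
Step 3: 'E' most likely represents 'I' (frequency 7.0%).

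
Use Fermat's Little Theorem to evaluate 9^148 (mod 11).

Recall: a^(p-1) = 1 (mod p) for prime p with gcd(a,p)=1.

Step 1: Since 11 is prime, by Fermat's Little Theorem: 9^10 = 1 (mod 11).
Step 2: Reduce exponent: 148 mod 10 = 8.
Step 3: So 9^148 = 9^8 (mod 11).
Step 4: 9^8 mod 11 = 3.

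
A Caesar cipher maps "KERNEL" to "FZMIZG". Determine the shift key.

Step 1: Compare first letters: K (position 10) -> F (position 5).
Step 2: Shift = (5 - 10) mod 26 = 21.
The shift value is 21.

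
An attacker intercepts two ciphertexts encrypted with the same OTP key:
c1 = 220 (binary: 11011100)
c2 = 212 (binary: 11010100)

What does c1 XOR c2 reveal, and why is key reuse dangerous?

Step 1: c1 XOR c2 = (m1 XOR k) XOR (m2 XOR k).
Step 2: By XOR associativity/commutativity: = m1 XOR m2 XOR k XOR k = m1 XOR m2.
Step 3: 11011100 XOR 11010100 = 00001000 = 8.
Step 4: The key cancels out! An attacker learns m1 XOR m2 = 8, revealing the relationship between plaintexts.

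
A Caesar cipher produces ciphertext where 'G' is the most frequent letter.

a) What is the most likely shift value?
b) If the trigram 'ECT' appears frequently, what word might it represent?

Step 1: In English, 'E' is the most frequent letter (12.7%).
Step 2: The most frequent ciphertext letter is 'G' (position 6).
Step 3: Shift = (6 - 4) mod 26 = 2.
Step 4: Decrypt 'ECT' by shifting back 2:
  E -> C
  C -> A
  T -> R
Step 5: 'ECT' decrypts to 'CAR'.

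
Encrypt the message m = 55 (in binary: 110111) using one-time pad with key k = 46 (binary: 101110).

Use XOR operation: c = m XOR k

Step 1: Write out the XOR operation bit by bit:
  Message: 110111
  Key:     101110
  XOR:     011001
Step 2: Convert to decimal: 011001 = 25.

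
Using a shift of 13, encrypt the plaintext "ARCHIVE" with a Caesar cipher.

Step 1: For each letter, shift forward by 13 positions (mod 26).
  A (position 0) -> position (0+13) mod 26 = 13 -> N
  R (position 17) -> position (17+13) mod 26 = 4 -> E
  C (position 2) -> position (2+13) mod 26 = 15 -> P
  H (position 7) -> position (7+13) mod 26 = 20 -> U
  I (position 8) -> position (8+13) mod 26 = 21 -> V
  V (position 21) -> position (21+13) mod 26 = 8 -> I
  E (position 4) -> position (4+13) mod 26 = 17 -> R
Result: NEPUVIR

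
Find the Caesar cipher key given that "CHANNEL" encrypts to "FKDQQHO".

Step 1: Compare first letters: C (position 2) -> F (position 5).
Step 2: Shift = (5 - 2) mod 26 = 3.
The shift value is 3.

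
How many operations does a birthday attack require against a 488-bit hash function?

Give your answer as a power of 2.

Step 1: The birthday paradox gives collision probability ~50% after sqrt(2^n) = 2^(n/2) hashes.
Step 2: For 488-bit output: 2^(488/2) = 2^244.
Step 3: Approximately 2^244 hash computations needed.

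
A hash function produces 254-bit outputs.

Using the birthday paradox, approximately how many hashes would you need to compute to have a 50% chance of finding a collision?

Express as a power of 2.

Step 1: The birthday paradox gives collision probability ~50% after sqrt(2^n) = 2^(n/2) hashes.
Step 2: For 254-bit output: 2^(254/2) = 2^127.
Step 3: Approximately 2^127 hash computations needed.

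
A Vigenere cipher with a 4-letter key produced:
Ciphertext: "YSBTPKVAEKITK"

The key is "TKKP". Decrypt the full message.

Step 1: Key 'TKKP' has length 4. Extended key: TKKPTKKPTKKPT
Step 2: Decrypt each position:
  Y(24) - T(19) = 5 = F
  S(18) - K(10) = 8 = I
  B(1) - K(10) = 17 = R
  T(19) - P(15) = 4 = E
  P(15) - T(19) = 22 = W
  K(10) - K(10) = 0 = A
  V(21) - K(10) = 11 = L
  A(0) - P(15) = 11 = L
  E(4) - T(19) = 11 = L
  K(10) - K(10) = 0 = A
  I(8) - K(10) = 24 = Y
  T(19) - P(15) = 4 = E
  K(10) - T(19) = 17 = R
Plaintext: FIREWALLLAYER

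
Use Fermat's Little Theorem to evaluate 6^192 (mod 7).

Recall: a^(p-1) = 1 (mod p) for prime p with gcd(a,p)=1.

Step 1: Since 7 is prime, by Fermat's Little Theorem: 6^6 = 1 (mod 7).
Step 2: Reduce exponent: 192 mod 6 = 0.
Step 3: So 6^192 = 6^0 (mod 7).
Step 4: 6^0 mod 7 = 1.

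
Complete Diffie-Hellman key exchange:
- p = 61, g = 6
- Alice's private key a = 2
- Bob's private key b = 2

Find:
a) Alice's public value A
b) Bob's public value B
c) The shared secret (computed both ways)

Step 1: A = g^a mod p = 6^2 mod 61 = 36.
Step 2: B = g^b mod p = 6^2 mod 61 = 36.
Step 3: Alice computes s = B^a mod p = 36^2 mod 61 = 15.
Step 4: Bob computes s = A^b mod p = 36^2 mod 61 = 15.
Both sides agree: shared secret = 15.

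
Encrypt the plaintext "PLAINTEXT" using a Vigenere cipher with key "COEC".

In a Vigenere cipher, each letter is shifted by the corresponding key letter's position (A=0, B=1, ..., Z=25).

Step 1: Repeat key to match plaintext length:
  Plaintext: PLAINTEXT
  Key:       COECCOECC
Step 2: Encrypt each letter:
  P(15) + C(2) = (15+2) mod 26 = 17 = R
  L(11) + O(14) = (11+14) mod 26 = 25 = Z
  A(0) + E(4) = (0+4) mod 26 = 4 = E
  I(8) + C(2) = (8+2) mod 26 = 10 = K
  N(13) + C(2) = (13+2) mod 26 = 15 = P
  T(19) + O(14) = (19+14) mod 26 = 7 = H
  E(4) + E(4) = (4+4) mod 26 = 8 = I
  X(23) + C(2) = (23+2) mod 26 = 25 = Z
  T(19) + C(2) = (19+2) mod 26 = 21 = V
Ciphertext: RZEKPHIZV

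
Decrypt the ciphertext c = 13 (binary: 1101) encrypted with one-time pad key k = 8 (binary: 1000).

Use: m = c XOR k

Step 1: XOR ciphertext with key:
  Ciphertext: 1101
  Key:        1000
  XOR:        0101
Step 2: Plaintext = 0101 = 5 in decimal.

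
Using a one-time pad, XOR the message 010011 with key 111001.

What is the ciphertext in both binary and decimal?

Step 1: Write out the XOR operation bit by bit:
  Message: 010011
  Key:     111001
  XOR:     101010
Step 2: Convert to decimal: 101010 = 42.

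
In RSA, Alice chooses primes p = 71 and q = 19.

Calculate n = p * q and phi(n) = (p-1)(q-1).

Step 1: n = p * q = 71 * 19 = 1349.
Step 2: phi(n) = (p-1)(q-1) = 70 * 18 = 1260.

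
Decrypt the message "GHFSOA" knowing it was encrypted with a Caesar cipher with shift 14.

Step 1: Reverse the shift by subtracting 14 from each letter position.
  G (position 6) -> position (6-14) mod 26 = 18 -> S
  H (position 7) -> position (7-14) mod 26 = 19 -> T
  F (position 5) -> position (5-14) mod 26 = 17 -> R
  S (position 18) -> position (18-14) mod 26 = 4 -> E
  O (position 14) -> position (14-14) mod 26 = 0 -> A
  A (position 0) -> position (0-14) mod 26 = 12 -> M
Decrypted message: STREAM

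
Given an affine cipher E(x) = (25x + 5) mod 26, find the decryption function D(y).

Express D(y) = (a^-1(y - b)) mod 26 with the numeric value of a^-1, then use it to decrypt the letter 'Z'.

Step 1: Find a^-1, the modular inverse of 25 mod 26.
Step 2: We need 25 * a^-1 = 1 (mod 26).
Step 3: 25 * 25 = 625 = 24 * 26 + 1, so a^-1 = 25.
Step 4: D(y) = 25(y - 5) mod 26.
Step 5: Apply to 'Z' (y = 25): D(25) = 25 * (25 - 5) mod 26 = 25 * 20 mod 26 = 6 -> 'G'.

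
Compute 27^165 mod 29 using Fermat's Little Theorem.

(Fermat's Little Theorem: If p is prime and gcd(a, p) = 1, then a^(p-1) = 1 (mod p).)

Step 1: Since 29 is prime, by Fermat's Little Theorem: 27^28 = 1 (mod 29).
Step 2: Reduce exponent: 165 mod 28 = 25.
Step 3: So 27^165 = 27^25 (mod 29).
Step 4: 27^25 mod 29 = 18.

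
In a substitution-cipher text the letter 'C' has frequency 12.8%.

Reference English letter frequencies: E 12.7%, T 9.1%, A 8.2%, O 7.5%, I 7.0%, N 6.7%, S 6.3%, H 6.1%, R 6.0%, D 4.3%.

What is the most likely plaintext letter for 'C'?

Step 1: The observed frequency is 12.8%.
Step 2: Compare with English frequencies:
  E: 12.7% (difference: 0.1%) <-- closest
  T: 9.1% (difference: 3.7%)
  A: 8.2% (difference: 4.6%)
  O: 7.5% (difference: 5.3%)
  I: 7.0% (difference: 5.8%)
  N: 6.7% (difference: 6.1%)
  S: 6.3% (difference: 6.5%)
  H: 6.1% (difference: 6.7%)
  R: 6.0% (difference: 6.8%)
  D: 4.3% (difference: 8.5%)
Step 3: 'C' most likely represents 'E' (frequency 12.7%).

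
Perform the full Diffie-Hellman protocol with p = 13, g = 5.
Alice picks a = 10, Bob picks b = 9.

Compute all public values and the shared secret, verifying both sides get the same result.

Step 1: A = g^a mod p = 5^10 mod 13 = 12.
Step 2: B = g^b mod p = 5^9 mod 13 = 5.
Step 3: Alice computes s = B^a mod p = 5^10 mod 13 = 12.
Step 4: Bob computes s = A^b mod p = 12^9 mod 13 = 12.
Both sides agree: shared secret = 12.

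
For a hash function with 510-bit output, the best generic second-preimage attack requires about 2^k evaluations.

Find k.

Step 1: The hash has a 510-bit output.
Step 2: Second-preimage resistance means: given a specific input x, it should be infeasible to find a different y with h(y) = h(x).
With a 510-bit output, a generic search for a second preimage costs about 2^510 evaluations (each trial matches the fixed target with probability 2^-510).
Step 3: Security level = 510 bits.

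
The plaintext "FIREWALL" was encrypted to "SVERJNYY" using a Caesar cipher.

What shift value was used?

Step 1: Compare first letters: F (position 5) -> S (position 18).
Step 2: Shift = (18 - 5) mod 26 = 13.
The shift value is 13.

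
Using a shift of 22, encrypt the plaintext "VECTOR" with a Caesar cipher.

Step 1: For each letter, shift forward by 22 positions (mod 26).
  V (position 21) -> position (21+22) mod 26 = 17 -> R
  E (position 4) -> position (4+22) mod 26 = 0 -> A
  C (position 2) -> position (2+22) mod 26 = 24 -> Y
  T (position 19) -> position (19+22) mod 26 = 15 -> P
  O (position 14) -> position (14+22) mod 26 = 10 -> K
  R (position 17) -> position (17+22) mod 26 = 13 -> N
Result: RAYPKN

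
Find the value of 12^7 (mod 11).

Step 1: Compute 12^7 mod 11 step by step, reducing modulo 11 at each step.
  12^1 mod 11 = 1
  12^2 mod 11 = (1 * 12) mod 11 = 1
  12^3 mod 11 = (1 * 12) mod 11 = 1
  12^4 mod 11 = (1 * 12) mod 11 = 1
  12^5 mod 11 = (1 * 12) mod 11 = 1
  12^6 mod 11 = (1 * 12) mod 11 = 1
  12^7 mod 11 = (1 * 12) mod 11 = 1
Step 2: Result = 1.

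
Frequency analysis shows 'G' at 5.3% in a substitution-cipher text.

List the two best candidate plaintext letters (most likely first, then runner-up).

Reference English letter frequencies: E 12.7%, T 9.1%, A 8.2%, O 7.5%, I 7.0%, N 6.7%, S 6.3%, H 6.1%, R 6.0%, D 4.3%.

Step 1: Observed frequency of 'G' is 5.3%.
Step 2: Compute distances to each reference frequency and sort:
  R (6.0%): difference = 0.7% <-- BEST
  H (6.1%): difference = 0.8% <-- RUNNER-UP
  S (6.3%): difference = 1.0%
  D (4.3%): difference = 1.0%
  N (6.7%): difference = 1.4%
Step 3: Most likely is 'R' (6.0%, diff 0.7%); second most likely is 'H' (6.1%, diff 0.8%).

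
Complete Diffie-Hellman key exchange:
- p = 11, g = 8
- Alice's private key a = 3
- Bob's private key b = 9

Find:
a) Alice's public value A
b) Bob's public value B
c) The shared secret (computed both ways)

Step 1: A = g^a mod p = 8^3 mod 11 = 6.
Step 2: B = g^b mod p = 8^9 mod 11 = 7.
Step 3: Alice computes s = B^a mod p = 7^3 mod 11 = 2.
Step 4: Bob computes s = A^b mod p = 6^9 mod 11 = 2.
Both sides agree: shared secret = 2.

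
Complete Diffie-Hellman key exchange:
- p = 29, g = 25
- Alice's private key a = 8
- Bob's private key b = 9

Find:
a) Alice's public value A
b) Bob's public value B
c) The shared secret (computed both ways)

Step 1: A = g^a mod p = 25^8 mod 29 = 25.
Step 2: B = g^b mod p = 25^9 mod 29 = 16.
Step 3: Alice computes s = B^a mod p = 16^8 mod 29 = 16.
Step 4: Bob computes s = A^b mod p = 25^9 mod 29 = 16.
Both sides agree: shared secret = 16.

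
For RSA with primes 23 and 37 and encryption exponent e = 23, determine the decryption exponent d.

Step 1: n = 23 * 37 = 851.
Step 2: phi(n) = 22 * 36 = 792.
Step 3: Find d such that 23 * d = 1 (mod 792).
Step 4: d = 23^(-1) mod 792 = 551.
Verification: 23 * 551 = 12673 = 16 * 792 + 1.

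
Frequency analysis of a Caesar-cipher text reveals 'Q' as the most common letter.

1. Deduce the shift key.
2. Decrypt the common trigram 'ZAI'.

Step 1: In English, 'E' is the most frequent letter (12.7%).
Step 2: The most frequent ciphertext letter is 'Q' (position 16).
Step 3: Shift = (16 - 4) mod 26 = 12.
Step 4: Decrypt 'ZAI' by shifting back 12:
  Z -> N
  A -> O
  I -> W
Step 5: 'ZAI' decrypts to 'NOW'.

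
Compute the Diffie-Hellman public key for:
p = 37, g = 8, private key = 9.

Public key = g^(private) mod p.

Step 1: A = g^a mod p = 8^9 mod 37.
  8^1 mod 37 = 8
  8^2 mod 37 = (8 * 8) mod 37 = 27
  8^3 mod 37 = (27 * 8) mod 37 = 31
  8^4 mod 37 = (31 * 8) mod 37 = 26
  8^5 mod 37 = (26 * 8) mod 37 = 23
  8^6 mod 37 = (23 * 8) mod 37 = 36
  8^7 mod 37 = (36 * 8) mod 37 = 29
  8^8 mod 37 = (29 * 8) mod 37 = 10
  8^9 mod 37 = (10 * 8) mod 37 = 6
Result: A = 6.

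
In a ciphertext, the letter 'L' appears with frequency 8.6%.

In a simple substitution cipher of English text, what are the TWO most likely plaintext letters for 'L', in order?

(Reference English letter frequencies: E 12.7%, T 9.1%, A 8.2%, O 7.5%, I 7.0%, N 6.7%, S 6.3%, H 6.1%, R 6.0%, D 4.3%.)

Step 1: Observed frequency of 'L' is 8.6%.
Step 2: Compute distances to each reference frequency and sort:
  A (8.2%): difference = 0.4% <-- BEST
  T (9.1%): difference = 0.5% <-- RUNNER-UP
  O (7.5%): difference = 1.1%
  I (7.0%): difference = 1.6%
  N (6.7%): difference = 1.9%
Step 3: Most likely is 'A' (8.2%, diff 0.4%); second most likely is 'T' (9.1%, diff 0.5%).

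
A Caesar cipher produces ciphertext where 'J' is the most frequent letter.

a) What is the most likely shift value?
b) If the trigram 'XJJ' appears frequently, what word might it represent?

Step 1: In English, 'E' is the most frequent letter (12.7%).
Step 2: The most frequent ciphertext letter is 'J' (position 9).
Step 3: Shift = (9 - 4) mod 26 = 5.
Step 4: Decrypt 'XJJ' by shifting back 5:
  X -> S
  J -> E
  J -> E
Step 5: 'XJJ' decrypts to 'SEE'.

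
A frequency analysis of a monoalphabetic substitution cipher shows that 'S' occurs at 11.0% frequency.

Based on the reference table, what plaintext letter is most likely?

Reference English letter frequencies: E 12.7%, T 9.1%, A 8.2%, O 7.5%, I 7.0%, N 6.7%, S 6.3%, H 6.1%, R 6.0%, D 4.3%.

Step 1: The observed frequency is 11.0%.
Step 2: Compare with English frequencies:
  E: 12.7% (difference: 1.7%) <-- closest
  T: 9.1% (difference: 1.9%)
  A: 8.2% (difference: 2.8%)
  O: 7.5% (difference: 3.5%)
  I: 7.0% (difference: 4.0%)
  N: 6.7% (difference: 4.3%)
  S: 6.3% (difference: 4.7%)
  H: 6.1% (difference: 4.9%)
  R: 6.0% (difference: 5.0%)
  D: 4.3% (difference: 6.7%)
Step 3: 'S' most likely represents 'E' (frequency 12.7%).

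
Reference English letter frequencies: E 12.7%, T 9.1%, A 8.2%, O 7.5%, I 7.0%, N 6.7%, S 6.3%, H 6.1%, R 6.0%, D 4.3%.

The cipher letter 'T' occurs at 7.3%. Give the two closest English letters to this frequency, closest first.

Step 1: Observed frequency of 'T' is 7.3%.
Step 2: Compute distances to each reference frequency and sort:
  O (7.5%): difference = 0.2% <-- BEST
  I (7.0%): difference = 0.3% <-- RUNNER-UP
  N (6.7%): difference = 0.6%
  A (8.2%): difference = 0.9%
  S (6.3%): difference = 1.0%
Step 3: Most likely is 'O' (7.5%, diff 0.2%); second most likely is 'I' (7.0%, diff 0.3%).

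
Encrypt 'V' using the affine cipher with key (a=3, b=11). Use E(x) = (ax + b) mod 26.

Step 1: Convert 'V' to number: x = 21.
Step 2: E(21) = (3 * 21 + 11) mod 26 = 74 mod 26 = 22.
Step 3: Convert 22 back to letter: W.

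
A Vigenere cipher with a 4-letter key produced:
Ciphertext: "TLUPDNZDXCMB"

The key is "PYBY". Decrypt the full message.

Step 1: Key 'PYBY' has length 4. Extended key: PYBYPYBYPYBY
Step 2: Decrypt each position:
  T(19) - P(15) = 4 = E
  L(11) - Y(24) = 13 = N
  U(20) - B(1) = 19 = T
  P(15) - Y(24) = 17 = R
  D(3) - P(15) = 14 = O
  N(13) - Y(24) = 15 = P
  Z(25) - B(1) = 24 = Y
  D(3) - Y(24) = 5 = F
  X(23) - P(15) = 8 = I
  C(2) - Y(24) = 4 = E
  M(12) - B(1) = 11 = L
  B(1) - Y(24) = 3 = D
Plaintext: ENTROPYFIELD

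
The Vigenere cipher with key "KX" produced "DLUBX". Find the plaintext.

Step 1: Extend key: KXKXK
Step 2: Decrypt each letter (c - k) mod 26:
  D(3) - K(10) = (3-10) mod 26 = 19 = T
  L(11) - X(23) = (11-23) mod 26 = 14 = O
  U(20) - K(10) = (20-10) mod 26 = 10 = K
  B(1) - X(23) = (1-23) mod 26 = 4 = E
  X(23) - K(10) = (23-10) mod 26 = 13 = N
Plaintext: TOKEN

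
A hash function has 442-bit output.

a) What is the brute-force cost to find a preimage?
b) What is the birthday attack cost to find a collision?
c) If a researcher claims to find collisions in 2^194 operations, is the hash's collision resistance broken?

Step 1: Preimage resistance requires brute-force of 2^442 operations.
Step 2: Collision resistance (birthday bound) = 2^(442/2) = 2^221.
Step 3: The claimed attack costs 2^194 operations.
Step 4: Since 2^194 < 2^221, the claimed attack beats the generic birthday bound, so collision resistance is broken.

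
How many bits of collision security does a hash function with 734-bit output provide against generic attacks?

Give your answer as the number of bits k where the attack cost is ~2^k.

Step 1: The hash has a 734-bit output.
Step 2: Collision resistance means it should be infeasible to find any x != y with h(x) = h(y).
By the birthday bound, a generic collision search succeeds after about sqrt(2^734) = 2^(734/2) = 2^367 evaluations.
Step 3: Security level = 367 bits.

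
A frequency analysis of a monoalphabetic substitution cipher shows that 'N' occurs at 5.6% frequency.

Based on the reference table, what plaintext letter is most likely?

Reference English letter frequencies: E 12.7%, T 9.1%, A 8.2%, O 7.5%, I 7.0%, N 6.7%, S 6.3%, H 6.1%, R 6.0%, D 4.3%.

Step 1: The observed frequency is 5.6%.
Step 2: Compare with English frequencies:
  E: 12.7% (difference: 7.1%)
  T: 9.1% (difference: 3.5%)
  A: 8.2% (difference: 2.6%)
  O: 7.5% (difference: 1.9%)
  I: 7.0% (difference: 1.4%)
  N: 6.7% (difference: 1.1%)
  S: 6.3% (difference: 0.7%)
  H: 6.1% (difference: 0.5%)
  R: 6.0% (difference: 0.4%) <-- closest
  D: 4.3% (difference: 1.3%)
Step 3: 'N' most likely represents 'R' (frequency 6.0%).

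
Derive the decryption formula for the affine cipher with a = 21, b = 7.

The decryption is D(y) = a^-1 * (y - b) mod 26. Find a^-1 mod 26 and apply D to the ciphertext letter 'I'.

Step 1: Find a^-1, the modular inverse of 21 mod 26.
Step 2: We need 21 * a^-1 = 1 (mod 26).
Step 3: 21 * 5 = 105 = 4 * 26 + 1, so a^-1 = 5.
Step 4: D(y) = 5(y - 7) mod 26.
Step 5: Apply to 'I' (y = 8): D(8) = 5 * (8 - 7) mod 26 = 5 * 1 mod 26 = 5 -> 'F'.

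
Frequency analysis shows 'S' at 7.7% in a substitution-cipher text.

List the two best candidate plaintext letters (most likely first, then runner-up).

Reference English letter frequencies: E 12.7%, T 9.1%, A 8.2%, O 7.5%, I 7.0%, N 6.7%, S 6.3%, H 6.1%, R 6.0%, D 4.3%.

Step 1: Observed frequency of 'S' is 7.7%.
Step 2: Compute distances to each reference frequency and sort:
  O (7.5%): difference = 0.2% <-- BEST
  A (8.2%): difference = 0.5% <-- RUNNER-UP
  I (7.0%): difference = 0.7%
  N (6.7%): difference = 1.0%
  T (9.1%): difference = 1.4%
Step 3: Most likely is 'O' (7.5%, diff 0.2%); second most likely is 'A' (8.2%, diff 0.5%).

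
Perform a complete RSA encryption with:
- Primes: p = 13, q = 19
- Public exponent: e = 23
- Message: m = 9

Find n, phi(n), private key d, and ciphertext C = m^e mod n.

Step 1: n = 13 * 19 = 247.
Step 2: phi(n) = (13-1)(19-1) = 12 * 18 = 216.
Step 3: Find d = 23^(-1) mod 216 = 47.
  Verify: 23 * 47 = 1081 = 1 (mod 216).
Step 4: C = 9^23 mod 247 = 16.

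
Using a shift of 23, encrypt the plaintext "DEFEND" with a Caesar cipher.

Step 1: For each letter, shift forward by 23 positions (mod 26).
  D (position 3) -> position (3+23) mod 26 = 0 -> A
  E (position 4) -> position (4+23) mod 26 = 1 -> B
  F (position 5) -> position (5+23) mod 26 = 2 -> C
  E (position 4) -> position (4+23) mod 26 = 1 -> B
  N (position 13) -> position (13+23) mod 26 = 10 -> K
  D (position 3) -> position (3+23) mod 26 = 0 -> A
Result: ABCBKA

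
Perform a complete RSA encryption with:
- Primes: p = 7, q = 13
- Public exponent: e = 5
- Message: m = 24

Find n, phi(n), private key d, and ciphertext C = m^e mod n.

Step 1: n = 7 * 13 = 91.
Step 2: phi(n) = (7-1)(13-1) = 6 * 12 = 72.
Step 3: Find d = 5^(-1) mod 72 = 29.
  Verify: 5 * 29 = 145 = 1 (mod 72).
Step 4: C = 24^5 mod 91 = 33.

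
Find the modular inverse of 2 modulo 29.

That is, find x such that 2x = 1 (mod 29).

Step 1: We need x such that 2 * x = 1 (mod 29).
Step 2: Using the extended Euclidean algorithm or trial:
  2 * 15 = 30 = 1 * 29 + 1.
Step 3: Since 30 mod 29 = 1, the inverse is x = 15.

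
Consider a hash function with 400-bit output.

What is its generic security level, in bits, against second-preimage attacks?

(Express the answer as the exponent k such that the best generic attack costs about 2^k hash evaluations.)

Step 1: The hash has a 400-bit output.
Step 2: Second-preimage resistance means: given a specific input x, it should be infeasible to find a different y with h(y) = h(x).
With a 400-bit output, a generic search for a second preimage costs about 2^400 evaluations (each trial matches the fixed target with probability 2^-400).
Step 3: Security level = 400 bits.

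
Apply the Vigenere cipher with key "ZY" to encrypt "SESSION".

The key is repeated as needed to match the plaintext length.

Step 1: Repeat key to match plaintext length:
  Plaintext: SESSION
  Key:       ZYZYZYZ
Step 2: Encrypt each letter:
  S(18) + Z(25) = (18+25) mod 26 = 17 = R
  E(4) + Y(24) = (4+24) mod 26 = 2 = C
  S(18) + Z(25) = (18+25) mod 26 = 17 = R
  S(18) + Y(24) = (18+24) mod 26 = 16 = Q
  I(8) + Z(25) = (8+25) mod 26 = 7 = H
  O(14) + Y(24) = (14+24) mod 26 = 12 = M
  N(13) + Z(25) = (13+25) mod 26 = 12 = M
Ciphertext: RCRQHMM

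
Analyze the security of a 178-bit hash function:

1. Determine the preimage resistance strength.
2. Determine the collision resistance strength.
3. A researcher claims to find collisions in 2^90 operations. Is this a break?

Step 1: Preimage resistance requires brute-force of 2^178 operations.
Step 2: Collision resistance (birthday bound) = 2^(178/2) = 2^89.
Step 3: The claimed attack costs 2^90 operations.
Step 4: Since 2^90 >= 2^89, the claimed attack is no faster than the generic birthday attack, so this does not break collision resistance.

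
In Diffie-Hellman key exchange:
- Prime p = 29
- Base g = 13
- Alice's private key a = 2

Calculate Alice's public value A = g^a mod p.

Step 1: A = g^a mod p = 13^2 mod 29.
  13^1 mod 29 = 13
  13^2 mod 29 = (13 * 13) mod 29 = 24
Result: A = 24.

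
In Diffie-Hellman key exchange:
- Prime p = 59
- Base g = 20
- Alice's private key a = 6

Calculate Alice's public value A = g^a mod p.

Step 1: A = g^a mod p = 20^6 mod 59.
  20^1 mod 59 = 20
  20^2 mod 59 = (20 * 20) mod 59 = 46
  20^3 mod 59 = (46 * 20) mod 59 = 35
  20^4 mod 59 = (35 * 20) mod 59 = 51
  20^5 mod 59 = (51 * 20) mod 59 = 17
  20^6 mod 59 = (17 * 20) mod 59 = 45
Result: A = 45.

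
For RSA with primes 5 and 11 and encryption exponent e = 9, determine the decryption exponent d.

Step 1: n = 5 * 11 = 55.
Step 2: phi(n) = 4 * 10 = 40.
Step 3: Find d such that 9 * d = 1 (mod 40).
Step 4: d = 9^(-1) mod 40 = 9.
Verification: 9 * 9 = 81 = 2 * 40 + 1.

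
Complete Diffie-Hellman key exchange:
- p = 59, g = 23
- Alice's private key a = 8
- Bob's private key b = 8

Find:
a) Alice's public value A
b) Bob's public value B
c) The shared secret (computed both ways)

Step 1: A = g^a mod p = 23^8 mod 59 = 16.
Step 2: B = g^b mod p = 23^8 mod 59 = 16.
Step 3: Alice computes s = B^a mod p = 16^8 mod 59 = 51.
Step 4: Bob computes s = A^b mod p = 16^8 mod 59 = 51.
Both sides agree: shared secret = 51.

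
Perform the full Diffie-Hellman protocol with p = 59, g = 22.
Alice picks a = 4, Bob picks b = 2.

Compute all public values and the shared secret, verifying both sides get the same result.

Step 1: A = g^a mod p = 22^4 mod 59 = 26.
Step 2: B = g^b mod p = 22^2 mod 59 = 12.
Step 3: Alice computes s = B^a mod p = 12^4 mod 59 = 27.
Step 4: Bob computes s = A^b mod p = 26^2 mod 59 = 27.
Both sides agree: shared secret = 27.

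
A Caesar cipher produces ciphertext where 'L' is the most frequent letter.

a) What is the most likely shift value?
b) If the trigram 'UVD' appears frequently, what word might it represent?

Step 1: In English, 'E' is the most frequent letter (12.7%).
Step 2: The most frequent ciphertext letter is 'L' (position 11).
Step 3: Shift = (11 - 4) mod 26 = 7.
Step 4: Decrypt 'UVD' by shifting back 7:
  U -> N
  V -> O
  D -> W
Step 5: 'UVD' decrypts to 'NOW'.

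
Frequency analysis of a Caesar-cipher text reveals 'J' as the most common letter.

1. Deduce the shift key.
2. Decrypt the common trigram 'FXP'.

Step 1: In English, 'E' is the most frequent letter (12.7%).
Step 2: The most frequent ciphertext letter is 'J' (position 9).
Step 3: Shift = (9 - 4) mod 26 = 5.
Step 4: Decrypt 'FXP' by shifting back 5:
  F -> A
  X -> S
  P -> K
Step 5: 'FXP' decrypts to 'ASK'.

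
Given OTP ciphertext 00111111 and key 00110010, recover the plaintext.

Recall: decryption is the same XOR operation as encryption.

Step 1: XOR ciphertext with key:
  Ciphertext: 00111111
  Key:        00110010
  XOR:        00001101
Step 2: Plaintext = 00001101 = 13 in decimal.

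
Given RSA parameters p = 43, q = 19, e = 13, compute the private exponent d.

Step 1: n = 43 * 19 = 817.
Step 2: phi(n) = 42 * 18 = 756.
Step 3: Find d such that 13 * d = 1 (mod 756).
Step 4: d = 13^(-1) mod 756 = 349.
Verification: 13 * 349 = 4537 = 6 * 756 + 1.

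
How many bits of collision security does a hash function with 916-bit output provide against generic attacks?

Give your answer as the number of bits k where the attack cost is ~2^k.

Step 1: The hash has a 916-bit output.
Step 2: Collision resistance means it should be infeasible to find any x != y with h(x) = h(y).
By the birthday bound, a generic collision search succeeds after about sqrt(2^916) = 2^(916/2) = 2^458 evaluations.
Step 3: Security level = 458 bits.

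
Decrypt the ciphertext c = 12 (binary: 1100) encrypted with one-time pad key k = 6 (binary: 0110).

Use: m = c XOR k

Step 1: XOR ciphertext with key:
  Ciphertext: 1100
  Key:        0110
  XOR:        1010
Step 2: Plaintext = 1010 = 10 in decimal.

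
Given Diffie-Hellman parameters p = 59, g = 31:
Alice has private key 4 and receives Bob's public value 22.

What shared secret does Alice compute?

Step 1: s = B^a mod p = 22^4 mod 59.
  22^1 mod 59 = 22
  22^2 mod 59 = (22 * 22) mod 59 = 12
  22^3 mod 59 = (12 * 22) mod 59 = 28
  22^4 mod 59 = (28 * 22) mod 59 = 26
Result: shared secret = 26.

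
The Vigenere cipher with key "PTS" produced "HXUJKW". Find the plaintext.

Step 1: Extend key: PTSPTS
Step 2: Decrypt each letter (c - k) mod 26:
  H(7) - P(15) = (7-15) mod 26 = 18 = S
  X(23) - T(19) = (23-19) mod 26 = 4 = E
  U(20) - S(18) = (20-18) mod 26 = 2 = C
  J(9) - P(15) = (9-15) mod 26 = 20 = U
  K(10) - T(19) = (10-19) mod 26 = 17 = R
  W(22) - S(18) = (22-18) mod 26 = 4 = E
Plaintext: SECURE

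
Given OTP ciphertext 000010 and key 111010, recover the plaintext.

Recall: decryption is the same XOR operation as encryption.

Step 1: XOR ciphertext with key:
  Ciphertext: 000010
  Key:        111010
  XOR:        111000
Step 2: Plaintext = 111000 = 56 in decimal.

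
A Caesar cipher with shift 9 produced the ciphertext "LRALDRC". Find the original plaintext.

Step 1: Reverse the shift by subtracting 9 from each letter position.
  L (position 11) -> position (11-9) mod 26 = 2 -> C
  R (position 17) -> position (17-9) mod 26 = 8 -> I
  A (position 0) -> position (0-9) mod 26 = 17 -> R
  L (position 11) -> position (11-9) mod 26 = 2 -> C
  D (position 3) -> position (3-9) mod 26 = 20 -> U
  R (position 17) -> position (17-9) mod 26 = 8 -> I
  C (position 2) -> position (2-9) mod 26 = 19 -> T
Decrypted message: CIRCUIT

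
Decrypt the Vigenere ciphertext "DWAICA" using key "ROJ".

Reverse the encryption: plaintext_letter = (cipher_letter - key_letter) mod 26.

Step 1: Extend key: ROJROJ
Step 2: Decrypt each letter (c - k) mod 26:
  D(3) - R(17) = (3-17) mod 26 = 12 = M
  W(22) - O(14) = (22-14) mod 26 = 8 = I
  A(0) - J(9) = (0-9) mod 26 = 17 = R
  I(8) - R(17) = (8-17) mod 26 = 17 = R
  C(2) - O(14) = (2-14) mod 26 = 14 = O
  A(0) - J(9) = (0-9) mod 26 = 17 = R
Plaintext: MIRROR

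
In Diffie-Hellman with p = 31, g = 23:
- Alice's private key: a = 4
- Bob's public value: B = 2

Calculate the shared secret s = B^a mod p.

Step 1: s = B^a mod p = 2^4 mod 31.
  2^1 mod 31 = 2
  2^2 mod 31 = (2 * 2) mod 31 = 4
  2^3 mod 31 = (4 * 2) mod 31 = 8
  2^4 mod 31 = (8 * 2) mod 31 = 16
Result: shared secret = 16.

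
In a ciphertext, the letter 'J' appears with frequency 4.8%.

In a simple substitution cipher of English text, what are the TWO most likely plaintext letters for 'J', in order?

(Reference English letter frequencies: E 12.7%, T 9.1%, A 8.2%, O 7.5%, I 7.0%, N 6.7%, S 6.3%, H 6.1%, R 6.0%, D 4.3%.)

Step 1: Observed frequency of 'J' is 4.8%.
Step 2: Compute distances to each reference frequency and sort:
  D (4.3%): difference = 0.5% <-- BEST
  R (6.0%): difference = 1.2% <-- RUNNER-UP
  H (6.1%): difference = 1.3%
  S (6.3%): difference = 1.5%
  N (6.7%): difference = 1.9%
Step 3: Most likely is 'D' (4.3%, diff 0.5%); second most likely is 'R' (6.0%, diff 1.2%).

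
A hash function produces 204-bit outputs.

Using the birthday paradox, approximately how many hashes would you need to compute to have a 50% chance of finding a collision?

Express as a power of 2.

Step 1: The birthday paradox gives collision probability ~50% after sqrt(2^n) = 2^(n/2) hashes.
Step 2: For 204-bit output: 2^(204/2) = 2^102.
Step 3: Approximately 2^102 hash computations needed.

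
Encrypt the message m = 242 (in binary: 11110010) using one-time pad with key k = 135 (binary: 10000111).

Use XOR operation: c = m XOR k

Step 1: Write out the XOR operation bit by bit:
  Message: 11110010
  Key:     10000111
  XOR:     01110101
Step 2: Convert to decimal: 01110101 = 117.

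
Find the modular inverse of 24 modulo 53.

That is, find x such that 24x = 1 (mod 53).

Step 1: We need x such that 24 * x = 1 (mod 53).
Step 2: Using the extended Euclidean algorithm or trial:
  24 * 42 = 1008 = 19 * 53 + 1.
Step 3: Since 1008 mod 53 = 1, the inverse is x = 42.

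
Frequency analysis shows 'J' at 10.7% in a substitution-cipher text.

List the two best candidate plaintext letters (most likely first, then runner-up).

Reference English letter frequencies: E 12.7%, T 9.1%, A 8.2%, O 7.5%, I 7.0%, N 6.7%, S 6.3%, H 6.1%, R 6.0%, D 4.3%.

Step 1: Observed frequency of 'J' is 10.7%.
Step 2: Compute distances to each reference frequency and sort:
  T (9.1%): difference = 1.6% <-- BEST
  E (12.7%): difference = 2.0% <-- RUNNER-UP
  A (8.2%): difference = 2.5%
  O (7.5%): difference = 3.2%
  I (7.0%): difference = 3.7%
Step 3: Most likely is 'T' (9.1%, diff 1.6%); second most likely is 'E' (12.7%, diff 2.0%).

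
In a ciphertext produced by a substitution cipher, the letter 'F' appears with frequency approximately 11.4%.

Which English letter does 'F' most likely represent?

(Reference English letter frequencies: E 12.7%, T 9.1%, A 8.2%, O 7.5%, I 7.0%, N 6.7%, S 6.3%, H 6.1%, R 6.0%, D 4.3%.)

Step 1: The observed frequency is 11.4%.
Step 2: Compare with English frequencies:
  E: 12.7% (difference: 1.3%) <-- closest
  T: 9.1% (difference: 2.3%)
  A: 8.2% (difference: 3.2%)
  O: 7.5% (difference: 3.9%)
  I: 7.0% (difference: 4.4%)
  N: 6.7% (difference: 4.7%)
  S: 6.3% (difference: 5.1%)
  H: 6.1% (difference: 5.3%)
  R: 6.0% (difference: 5.4%)
  D: 4.3% (difference: 7.1%)
Step 3: 'F' most likely represents 'E' (frequency 12.7%).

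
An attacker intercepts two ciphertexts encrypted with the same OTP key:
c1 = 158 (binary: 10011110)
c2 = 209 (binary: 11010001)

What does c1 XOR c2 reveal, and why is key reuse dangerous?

Step 1: c1 XOR c2 = (m1 XOR k) XOR (m2 XOR k).
Step 2: By XOR associativity/commutativity: = m1 XOR m2 XOR k XOR k = m1 XOR m2.
Step 3: 10011110 XOR 11010001 = 01001111 = 79.
Step 4: The key cancels out! An attacker learns m1 XOR m2 = 79, revealing the relationship between plaintexts.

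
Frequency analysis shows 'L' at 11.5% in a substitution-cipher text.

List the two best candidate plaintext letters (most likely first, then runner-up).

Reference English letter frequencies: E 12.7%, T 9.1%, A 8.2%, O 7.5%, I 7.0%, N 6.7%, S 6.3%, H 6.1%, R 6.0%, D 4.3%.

Step 1: Observed frequency of 'L' is 11.5%.
Step 2: Compute distances to each reference frequency and sort:
  E (12.7%): difference = 1.2% <-- BEST
  T (9.1%): difference = 2.4% <-- RUNNER-UP
  A (8.2%): difference = 3.3%
  O (7.5%): difference = 4.0%
  I (7.0%): difference = 4.5%
Step 3: Most likely is 'E' (12.7%, diff 1.2%); second most likely is 'T' (9.1%, diff 2.4%).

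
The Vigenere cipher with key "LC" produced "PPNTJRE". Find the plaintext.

Step 1: Extend key: LCLCLCL
Step 2: Decrypt each letter (c - k) mod 26:
  P(15) - L(11) = (15-11) mod 26 = 4 = E
  P(15) - C(2) = (15-2) mod 26 = 13 = N
  N(13) - L(11) = (13-11) mod 26 = 2 = C
  T(19) - C(2) = (19-2) mod 26 = 17 = R
  J(9) - L(11) = (9-11) mod 26 = 24 = Y
  R(17) - C(2) = (17-2) mod 26 = 15 = P
  E(4) - L(11) = (4-11) mod 26 = 19 = T
Plaintext: ENCRYPT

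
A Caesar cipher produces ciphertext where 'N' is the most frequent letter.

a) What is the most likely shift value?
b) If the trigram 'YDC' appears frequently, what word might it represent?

Step 1: In English, 'E' is the most frequent letter (12.7%).
Step 2: The most frequent ciphertext letter is 'N' (position 13).
Step 3: Shift = (13 - 4) mod 26 = 9.
Step 4: Decrypt 'YDC' by shifting back 9:
  Y -> P
  D -> U
  C -> T
Step 5: 'YDC' decrypts to 'PUT'.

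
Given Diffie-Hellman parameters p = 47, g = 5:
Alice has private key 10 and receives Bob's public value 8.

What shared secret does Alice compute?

Step 1: s = B^a mod p = 8^10 mod 47.
  8^1 mod 47 = 8
  8^2 mod 47 = (8 * 8) mod 47 = 17
  8^3 mod 47 = (17 * 8) mod 47 = 42
  8^4 mod 47 = (42 * 8) mod 47 = 7
  8^5 mod 47 = (7 * 8) mod 47 = 9
  8^6 mod 47 = (9 * 8) mod 47 = 25
  8^7 mod 47 = (25 * 8) mod 47 = 12
  8^8 mod 47 = (12 * 8) mod 47 = 2
  8^9 mod 47 = (2 * 8) mod 47 = 16
  8^10 mod 47 = (16 * 8) mod 47 = 34
Result: shared secret = 34.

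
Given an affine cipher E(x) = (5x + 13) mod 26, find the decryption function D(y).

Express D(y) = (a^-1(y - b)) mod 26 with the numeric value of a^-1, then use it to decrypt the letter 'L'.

Step 1: Find a^-1, the modular inverse of 5 mod 26.
Step 2: We need 5 * a^-1 = 1 (mod 26).
Step 3: 5 * 21 = 105 = 4 * 26 + 1, so a^-1 = 21.
Step 4: D(y) = 21(y - 13) mod 26.
Step 5: Apply to 'L' (y = 11): D(11) = 21 * (11 - 13) mod 26 = 21 * -2 mod 26 = 10 -> 'K'.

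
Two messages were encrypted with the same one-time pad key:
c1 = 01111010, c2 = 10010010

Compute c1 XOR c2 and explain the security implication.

Step 1: c1 XOR c2 = (m1 XOR k) XOR (m2 XOR k).
Step 2: By XOR associativity/commutativity: = m1 XOR m2 XOR k XOR k = m1 XOR m2.
Step 3: 01111010 XOR 10010010 = 11101000 = 232.
Step 4: The key cancels out! An attacker learns m1 XOR m2 = 232, revealing the relationship between plaintexts.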